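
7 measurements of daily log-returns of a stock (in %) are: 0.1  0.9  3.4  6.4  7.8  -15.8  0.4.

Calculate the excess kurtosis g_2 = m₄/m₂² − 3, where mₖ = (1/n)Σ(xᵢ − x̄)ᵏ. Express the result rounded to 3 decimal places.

0.946

x̄ = 0.4571
Σ(xᵢ − x̄)² = 362.5171 ⇒ m₂ = 51.78816
Σ(xᵢ − x̄)⁴ = 74081.1743 ⇒ m₄ = 10583.02491
m₂² = 2682.01385
g_2 = m₄/m₂² − 3 = 3.94592 − 3 ≈ 0.946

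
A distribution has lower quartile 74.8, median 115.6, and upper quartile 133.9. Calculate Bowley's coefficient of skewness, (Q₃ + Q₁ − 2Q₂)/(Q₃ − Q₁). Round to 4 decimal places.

-0.3807

numerator: Q₃ + Q₁ − 2Q₂ = 133.9 + 74.8 − 2×115.6 = -22.5000
denominator: Q₃ − Q₁ = 133.9 − 74.8 = 59.1000
Bowley skewness = -22.5000 / 59.1000 ≈ -0.3807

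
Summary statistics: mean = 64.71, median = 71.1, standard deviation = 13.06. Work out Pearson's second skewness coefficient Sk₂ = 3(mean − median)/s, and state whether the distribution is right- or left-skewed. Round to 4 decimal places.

-1.4678, left-skewed

Sk₂ = 3(64.71 − 71.1) / 13.06 = 3 × -6.3900 / 13.06
    = -19.1700 / 13.06 ≈ -1.4678
Sk₂ < 0 ⇒ mean < median ⇒ left-skewed (negative skew).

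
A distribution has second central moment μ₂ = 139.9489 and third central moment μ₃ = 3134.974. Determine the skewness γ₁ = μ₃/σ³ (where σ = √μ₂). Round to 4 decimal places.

1.8936

σ = √μ₂ = √139.9489 = 11.83000
σ³ = μ₂^(3/2) = 1655.59549
γ₁ = μ₃/σ³ = 3134.974 / 1655.59549 ≈ 1.8936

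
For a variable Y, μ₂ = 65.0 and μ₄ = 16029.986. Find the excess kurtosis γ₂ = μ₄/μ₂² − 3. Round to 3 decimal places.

μ₂² = 65.0² = 4225.00000
μ₄/μ₂² = 16029.986 / 4225.00000 = 3.79408
γ₂ = 3.79408 − 3 ≈ 0.794

0.794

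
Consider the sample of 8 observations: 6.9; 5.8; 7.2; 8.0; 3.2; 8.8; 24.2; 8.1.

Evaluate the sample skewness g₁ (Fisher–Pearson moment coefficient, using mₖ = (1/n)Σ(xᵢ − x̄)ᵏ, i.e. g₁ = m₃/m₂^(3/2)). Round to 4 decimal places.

1.9140

x̄ = (6.9 + 5.8 + 7.2 + 8.0 + 3.2 + 8.8 + 24.2 + 8.1) / 8 = 9.0250
deviations (xᵢ − x̄): -2.1250, -3.2250, -1.8250, -1.0250, -5.8250, -0.2250, 15.1750, -0.9250
Σ(xᵢ − x̄)² = 284.4150 ⇒ m₂ = 284.4150/8 = 35.55187
Σ(xᵢ − x̄)³ = 3245.7667 ⇒ m₃ = 3245.7667/8 = 405.72084
m₂^(3/2) = 35.55187^(1.5) = 211.97945
g₁ = m₃ / m₂^(3/2) = 405.72084 / 211.97945 ≈ 1.9140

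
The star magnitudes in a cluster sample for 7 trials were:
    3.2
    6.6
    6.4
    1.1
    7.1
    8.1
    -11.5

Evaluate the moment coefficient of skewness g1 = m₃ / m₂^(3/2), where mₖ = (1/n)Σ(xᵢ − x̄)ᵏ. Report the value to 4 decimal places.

x̄ = (3.2 + 6.6 + 6.4 + 1.1 + 7.1 + 8.1 - 11.5) / 7 = 3.0000
deviations (xᵢ − x̄): 0.2000, 3.6000, 3.4000, -1.9000, 4.1000, 5.1000, -14.5000
Σ(xᵢ − x̄)² = 281.2400 ⇒ m₂ = 281.2400/7 = 40.17714
Σ(xᵢ − x̄)³ = -2767.9440 ⇒ m₃ = -2767.9440/7 = -395.42057
m₂^(3/2) = 40.17714^(1.5) = 254.66460
g1 = m₃ / m₂^(3/2) = -395.42057 / 254.66460 ≈ -1.5527

-1.5527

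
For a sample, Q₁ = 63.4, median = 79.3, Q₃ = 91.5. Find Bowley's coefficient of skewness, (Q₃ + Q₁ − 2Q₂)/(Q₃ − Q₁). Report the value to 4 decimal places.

-0.1317

numerator: Q₃ + Q₁ − 2Q₂ = 91.5 + 63.4 − 2×79.3 = -3.7000
denominator: Q₃ − Q₁ = 91.5 − 63.4 = 28.1000
Bowley skewness = -3.7000 / 28.1000 ≈ -0.1317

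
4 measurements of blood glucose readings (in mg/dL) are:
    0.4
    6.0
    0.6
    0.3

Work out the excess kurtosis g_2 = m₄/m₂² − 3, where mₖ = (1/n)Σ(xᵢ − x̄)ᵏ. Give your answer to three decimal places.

-0.672

x̄ = 1.8250
Σ(xᵢ − x̄)² = 23.2875 ⇒ m₂ = 5.82188
Σ(xᵢ − x̄)⁴ = 315.6105 ⇒ m₄ = 78.90263
m₂² = 33.89423
g_2 = m₄/m₂² − 3 = 2.32791 − 3 ≈ -0.672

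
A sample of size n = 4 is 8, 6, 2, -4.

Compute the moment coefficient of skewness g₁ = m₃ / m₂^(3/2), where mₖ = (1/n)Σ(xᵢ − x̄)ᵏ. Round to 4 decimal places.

-0.4988

x̄ = (8 + 6 + 2 - 4) / 4 = 3.0000
deviations (xᵢ − x̄): 5.0000, 3.0000, -1.0000, -7.0000
Σ(xᵢ − x̄)² = 84.0000 ⇒ m₂ = 84.0000/4 = 21.00000
Σ(xᵢ − x̄)³ = -192.0000 ⇒ m₃ = -192.0000/4 = -48.00000
m₂^(3/2) = 21.00000^(1.5) = 96.23409
g₁ = m₃ / m₂^(3/2) = -48.00000 / 96.23409 ≈ -0.4988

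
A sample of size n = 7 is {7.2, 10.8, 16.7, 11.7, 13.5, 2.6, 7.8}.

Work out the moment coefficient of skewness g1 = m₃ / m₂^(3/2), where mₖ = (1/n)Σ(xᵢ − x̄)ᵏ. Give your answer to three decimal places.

-0.192

x̄ = (7.2 + 10.8 + 16.7 + 11.7 + 13.5 + 2.6 + 7.8) / 7 = 10.0429
deviations (xᵢ − x̄): -2.8429, 0.7571, 6.6571, 1.6571, 3.4571, -7.4429, -2.2429
Σ(xᵢ − x̄)² = 128.0971 ⇒ m₂ = 128.0971/7 = 18.29959
Σ(xᵢ − x̄)³ = -105.2312 ⇒ m₃ = -105.2312/7 = -15.03303
m₂^(3/2) = 18.29959^(1.5) = 78.28203
g1 = m₃ / m₂^(3/2) = -15.03303 / 78.28203 ≈ -0.192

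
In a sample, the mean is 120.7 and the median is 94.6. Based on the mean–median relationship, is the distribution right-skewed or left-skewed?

right-skewed

mean − median = 120.7 − 94.6 = 26.1
mean > median ⇒ the longer tail is on the right ⇒ right-skewed (positively skewed).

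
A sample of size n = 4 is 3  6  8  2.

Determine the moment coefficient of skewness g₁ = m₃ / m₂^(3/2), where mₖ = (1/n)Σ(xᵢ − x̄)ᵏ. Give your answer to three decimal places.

x̄ = (3 + 6 + 8 + 2) / 4 = 4.7500
deviations (xᵢ − x̄): -1.7500, 1.2500, 3.2500, -2.7500
Σ(xᵢ − x̄)² = 22.7500 ⇒ m₂ = 22.7500/4 = 5.68750
Σ(xᵢ − x̄)³ = 10.1250 ⇒ m₃ = 10.1250/4 = 2.53125
m₂^(3/2) = 5.68750^(1.5) = 13.56382
g₁ = m₃ / m₂^(3/2) = 2.53125 / 13.56382 ≈ 0.187

0.187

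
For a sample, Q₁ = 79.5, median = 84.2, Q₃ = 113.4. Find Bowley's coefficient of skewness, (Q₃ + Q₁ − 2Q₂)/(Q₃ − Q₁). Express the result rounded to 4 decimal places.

0.7227

numerator: Q₃ + Q₁ − 2Q₂ = 113.4 + 79.5 − 2×84.2 = 24.5000
denominator: Q₃ − Q₁ = 113.4 − 79.5 = 33.9000
Bowley skewness = 24.5000 / 33.9000 ≈ 0.7227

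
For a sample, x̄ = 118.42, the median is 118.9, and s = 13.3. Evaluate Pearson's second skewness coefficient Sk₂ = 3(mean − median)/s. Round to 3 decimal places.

Sk₂ = 3(118.42 − 118.9) / 13.3 = 3 × -0.4800 / 13.3
    = -1.4400 / 13.3 ≈ -0.108

-0.108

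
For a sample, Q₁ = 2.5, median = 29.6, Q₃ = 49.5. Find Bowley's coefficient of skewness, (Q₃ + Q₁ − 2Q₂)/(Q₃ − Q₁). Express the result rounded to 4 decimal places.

-0.1532

numerator: Q₃ + Q₁ − 2Q₂ = 49.5 + 2.5 − 2×29.6 = -7.2000
denominator: Q₃ − Q₁ = 49.5 − 2.5 = 47.0000
Bowley skewness = -7.2000 / 47.0000 ≈ -0.1532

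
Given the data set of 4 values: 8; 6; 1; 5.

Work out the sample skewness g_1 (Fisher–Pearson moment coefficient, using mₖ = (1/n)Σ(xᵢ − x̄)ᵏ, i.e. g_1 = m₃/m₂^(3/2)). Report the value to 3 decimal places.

x̄ = (8 + 6 + 1 + 5) / 4 = 5.0000
deviations (xᵢ − x̄): 3.0000, 1.0000, -4.0000, 0.0000
Σ(xᵢ − x̄)² = 26.0000 ⇒ m₂ = 26.0000/4 = 6.50000
Σ(xᵢ − x̄)³ = -36.0000 ⇒ m₃ = -36.0000/4 = -9.00000
m₂^(3/2) = 6.50000^(1.5) = 16.57181
g_1 = m₃ / m₂^(3/2) = -9.00000 / 16.57181 ≈ -0.543

-0.543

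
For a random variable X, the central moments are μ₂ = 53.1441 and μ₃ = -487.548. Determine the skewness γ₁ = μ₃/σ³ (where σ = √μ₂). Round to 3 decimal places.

σ = √μ₂ = √53.1441 = 7.29000
σ³ = μ₂^(3/2) = 387.42049
γ₁ = μ₃/σ³ = -487.548 / 387.42049 ≈ -1.258

-1.258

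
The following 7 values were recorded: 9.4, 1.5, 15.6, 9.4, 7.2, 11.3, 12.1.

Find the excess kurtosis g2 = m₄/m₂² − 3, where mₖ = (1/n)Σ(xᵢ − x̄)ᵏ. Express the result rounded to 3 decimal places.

x̄ = 9.5000
Σ(xᵢ − x̄)² = 116.5200 ⇒ m₂ = 16.64571
Σ(xᵢ − x̄)⁴ = 5564.7636 ⇒ m₄ = 794.96623
m₂² = 277.07980
g2 = m₄/m₂² − 3 = 2.86909 − 3 ≈ -0.131

-0.131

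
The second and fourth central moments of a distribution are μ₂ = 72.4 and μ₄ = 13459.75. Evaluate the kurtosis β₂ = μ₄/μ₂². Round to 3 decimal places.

2.568

μ₂² = 72.4² = 5241.76000
μ₄/μ₂² = 13459.75 / 5241.76000 = 2.56779
β₂ ≈ 2.568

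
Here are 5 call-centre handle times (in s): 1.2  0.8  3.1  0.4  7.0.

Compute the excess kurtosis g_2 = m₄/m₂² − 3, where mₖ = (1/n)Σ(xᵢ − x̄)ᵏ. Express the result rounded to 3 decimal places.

-0.484

x̄ = 2.5000
Σ(xᵢ − x̄)² = 29.6000 ⇒ m₂ = 5.92000
Σ(xᵢ − x̄)⁴ = 440.8484 ⇒ m₄ = 88.16968
m₂² = 35.04640
g_2 = m₄/m₂² − 3 = 2.51580 − 3 ≈ -0.484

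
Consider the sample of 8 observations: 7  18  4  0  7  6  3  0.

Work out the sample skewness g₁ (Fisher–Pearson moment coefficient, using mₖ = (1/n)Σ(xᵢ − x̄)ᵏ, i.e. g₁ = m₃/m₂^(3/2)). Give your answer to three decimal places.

1.235

x̄ = (7 + 18 + 4 + 0 + 7 + 6 + 3 + 0) / 8 = 5.6250
deviations (xᵢ − x̄): 1.3750, 12.3750, -1.6250, -5.6250, 1.3750, 0.3750, -2.6250, -5.6250
Σ(xᵢ − x̄)² = 229.8750 ⇒ m₂ = 229.8750/8 = 28.73438
Σ(xᵢ − x̄)³ = 1522.0313 ⇒ m₃ = 1522.0313/8 = 190.25391
m₂^(3/2) = 28.73438^(1.5) = 154.02905
g₁ = m₃ / m₂^(3/2) = 190.25391 / 154.02905 ≈ 1.235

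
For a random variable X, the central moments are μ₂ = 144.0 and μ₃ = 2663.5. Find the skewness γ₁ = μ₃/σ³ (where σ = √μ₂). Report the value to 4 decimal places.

σ = √μ₂ = √144.0 = 12.00000
σ³ = μ₂^(3/2) = 1728.00000
γ₁ = μ₃/σ³ = 2663.5 / 1728.00000 ≈ 1.5414

1.5414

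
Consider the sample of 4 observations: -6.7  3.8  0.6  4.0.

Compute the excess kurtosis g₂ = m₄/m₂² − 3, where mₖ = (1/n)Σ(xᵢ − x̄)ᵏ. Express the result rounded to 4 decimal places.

x̄ = 0.4250
Σ(xᵢ − x̄)² = 74.9675 ⇒ m₂ = 18.74188
Σ(xᵢ − x̄)⁴ = 2870.2403 ⇒ m₄ = 717.56008
m₂² = 351.25788
g₂ = m₄/m₂² − 3 = 2.04283 − 3 ≈ -0.9572

-0.9572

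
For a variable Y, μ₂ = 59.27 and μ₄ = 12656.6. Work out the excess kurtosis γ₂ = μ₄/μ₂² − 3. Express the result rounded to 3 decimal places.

μ₂² = 59.27² = 3512.93290
μ₄/μ₂² = 12656.6 / 3512.93290 = 3.60286
γ₂ = 3.60286 − 3 ≈ 0.603

0.603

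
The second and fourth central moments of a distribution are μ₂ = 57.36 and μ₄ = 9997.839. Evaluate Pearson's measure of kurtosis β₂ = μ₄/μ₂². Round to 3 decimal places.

3.039

μ₂² = 57.36² = 3290.16960
μ₄/μ₂² = 9997.839 / 3290.16960 = 3.03870
β₂ ≈ 3.039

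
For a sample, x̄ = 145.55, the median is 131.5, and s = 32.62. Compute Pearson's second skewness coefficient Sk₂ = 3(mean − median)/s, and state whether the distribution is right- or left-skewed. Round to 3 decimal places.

Sk₂ = 3(145.55 − 131.5) / 32.62 = 3 × 14.0500 / 32.62
    = 42.1500 / 32.62 ≈ 1.292
Sk₂ > 0 ⇒ mean > median ⇒ right-skewed (positive skew).

1.292, right-skewed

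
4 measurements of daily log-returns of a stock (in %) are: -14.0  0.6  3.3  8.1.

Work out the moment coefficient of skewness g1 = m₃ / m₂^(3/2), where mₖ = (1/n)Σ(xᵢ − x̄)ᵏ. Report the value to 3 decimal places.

-0.789

x̄ = (-14.0 + 0.6 + 3.3 + 8.1) / 4 = -0.5000
deviations (xᵢ − x̄): -13.5000, 1.1000, 3.8000, 8.6000
Σ(xᵢ − x̄)² = 271.8600 ⇒ m₂ = 271.8600/4 = 67.96500
Σ(xᵢ − x̄)³ = -1768.1160 ⇒ m₃ = -1768.1160/4 = -442.02900
m₂^(3/2) = 67.96500^(1.5) = 560.30949
g1 = m₃ / m₂^(3/2) = -442.02900 / 560.30949 ≈ -0.789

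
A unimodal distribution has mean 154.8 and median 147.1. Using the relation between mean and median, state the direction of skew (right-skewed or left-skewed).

right-skewed

mean − median = 154.8 − 147.1 = 7.7
mean > median ⇒ the longer tail is on the right ⇒ right-skewed (positively skewed).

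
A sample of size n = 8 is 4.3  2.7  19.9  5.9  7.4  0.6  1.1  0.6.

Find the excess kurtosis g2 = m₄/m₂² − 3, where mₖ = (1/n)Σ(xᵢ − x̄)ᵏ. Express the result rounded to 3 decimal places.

x̄ = 5.3125
Σ(xᵢ − x̄)² = 287.5087 ⇒ m₂ = 35.93859
Σ(xᵢ − x̄)⁴ = 46649.7711 ⇒ m₄ = 5831.22139
m₂² = 1291.58252
g2 = m₄/m₂² − 3 = 4.51479 − 3 ≈ 1.515

1.515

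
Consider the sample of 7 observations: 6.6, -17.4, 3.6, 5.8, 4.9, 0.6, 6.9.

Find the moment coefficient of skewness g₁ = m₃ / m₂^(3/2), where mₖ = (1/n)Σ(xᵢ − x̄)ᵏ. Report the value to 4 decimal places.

x̄ = (6.6 - 17.4 + 3.6 + 5.8 + 4.9 + 0.6 + 6.9) / 7 = 1.5714
deviations (xᵢ − x̄): 5.0286, -18.9714, 2.0286, 4.2286, 3.3286, -0.9714, 5.3286
Σ(xᵢ − x̄)² = 447.6143 ⇒ m₂ = 447.6143/7 = 63.94490
Σ(xᵢ − x̄)³ = -6429.7309 ⇒ m₃ = -6429.7309/7 = -918.53299
m₂^(3/2) = 63.94490^(1.5) = 511.33892
g₁ = m₃ / m₂^(3/2) = -918.53299 / 511.33892 ≈ -1.7963

-1.7963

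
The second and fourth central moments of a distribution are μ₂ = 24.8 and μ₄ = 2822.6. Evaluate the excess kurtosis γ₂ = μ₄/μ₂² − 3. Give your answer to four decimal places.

μ₂² = 24.8² = 615.04000
μ₄/μ₂² = 2822.6 / 615.04000 = 4.58930
γ₂ = 4.58930 − 3 ≈ 1.5893

1.5893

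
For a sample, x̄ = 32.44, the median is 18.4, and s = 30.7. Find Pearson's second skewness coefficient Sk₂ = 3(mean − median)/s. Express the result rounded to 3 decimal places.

1.372

Sk₂ = 3(32.44 − 18.4) / 30.7 = 3 × 14.0400 / 30.7
    = 42.1200 / 30.7 ≈ 1.372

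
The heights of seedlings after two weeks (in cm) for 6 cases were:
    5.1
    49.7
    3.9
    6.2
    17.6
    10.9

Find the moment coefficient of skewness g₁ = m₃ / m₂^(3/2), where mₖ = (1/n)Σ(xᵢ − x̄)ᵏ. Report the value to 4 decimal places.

1.4865

x̄ = (5.1 + 49.7 + 3.9 + 6.2 + 17.6 + 10.9) / 6 = 15.5667
deviations (xᵢ − x̄): -10.4667, 34.1333, -11.6667, -9.3667, 2.0333, -4.6667
Σ(xᵢ − x̄)² = 1524.3933 ⇒ m₂ = 1524.3933/6 = 254.06556
Σ(xᵢ − x̄)³ = 36118.6156 ⇒ m₃ = 36118.6156/6 = 6019.76926
m₂^(3/2) = 254.06556^(1.5) = 4049.66115
g₁ = m₃ / m₂^(3/2) = 6019.76926 / 4049.66115 ≈ 1.4865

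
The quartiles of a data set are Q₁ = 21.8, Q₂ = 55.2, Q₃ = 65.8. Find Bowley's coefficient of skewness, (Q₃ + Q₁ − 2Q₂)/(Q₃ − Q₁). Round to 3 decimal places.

numerator: Q₃ + Q₁ − 2Q₂ = 65.8 + 21.8 − 2×55.2 = -22.8000
denominator: Q₃ − Q₁ = 65.8 − 21.8 = 44.0000
Bowley skewness = -22.8000 / 44.0000 ≈ -0.518

-0.518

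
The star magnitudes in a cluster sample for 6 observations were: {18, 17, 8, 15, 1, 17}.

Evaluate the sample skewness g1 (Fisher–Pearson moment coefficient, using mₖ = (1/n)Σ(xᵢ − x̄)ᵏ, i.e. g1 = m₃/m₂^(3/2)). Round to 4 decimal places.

-0.9609

x̄ = (18 + 17 + 8 + 15 + 1 + 17) / 6 = 12.6667
deviations (xᵢ − x̄): 5.3333, 4.3333, -4.6667, 2.3333, -11.6667, 4.3333
Σ(xᵢ − x̄)² = 229.3333 ⇒ m₂ = 229.3333/6 = 38.22222
Σ(xᵢ − x̄)³ = -1362.4444 ⇒ m₃ = -1362.4444/6 = -227.07407
m₂^(3/2) = 38.22222^(1.5) = 236.30554
g1 = m₃ / m₂^(3/2) = -227.07407 / 236.30554 ≈ -0.9609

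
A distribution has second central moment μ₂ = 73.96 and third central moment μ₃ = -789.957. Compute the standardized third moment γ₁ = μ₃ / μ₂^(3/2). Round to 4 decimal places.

σ = √μ₂ = √73.96 = 8.60000
σ³ = μ₂^(3/2) = 636.05600
γ₁ = μ₃/σ³ = -789.957 / 636.05600 ≈ -1.2420

-1.2420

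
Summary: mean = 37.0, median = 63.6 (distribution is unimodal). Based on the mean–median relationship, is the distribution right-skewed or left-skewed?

left-skewed

mean − median = 37.0 − 63.6 = -26.6
mean < median ⇒ the longer tail is on the left ⇒ left-skewed (negatively skewed).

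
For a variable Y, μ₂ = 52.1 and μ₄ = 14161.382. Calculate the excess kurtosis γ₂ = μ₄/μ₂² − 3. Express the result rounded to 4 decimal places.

2.2171

μ₂² = 52.1² = 2714.41000
μ₄/μ₂² = 14161.382 / 2714.41000 = 5.21711
γ₂ = 5.21711 − 3 ≈ 2.2171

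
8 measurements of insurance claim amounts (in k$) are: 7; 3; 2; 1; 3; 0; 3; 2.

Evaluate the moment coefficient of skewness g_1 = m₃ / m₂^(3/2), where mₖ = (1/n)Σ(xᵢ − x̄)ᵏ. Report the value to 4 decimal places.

x̄ = (7 + 3 + 2 + 1 + 3 + 0 + 3 + 2) / 8 = 2.6250
deviations (xᵢ − x̄): 4.3750, 0.3750, -0.6250, -1.6250, 0.3750, -2.6250, 0.3750, -0.6250
Σ(xᵢ − x̄)² = 29.8750 ⇒ m₂ = 29.8750/8 = 3.73438
Σ(xᵢ − x̄)³ = 61.0313 ⇒ m₃ = 61.0313/8 = 7.62891
m₂^(3/2) = 3.73438^(1.5) = 7.21650
g_1 = m₃ / m₂^(3/2) = 7.62891 / 7.21650 ≈ 1.0571

1.0571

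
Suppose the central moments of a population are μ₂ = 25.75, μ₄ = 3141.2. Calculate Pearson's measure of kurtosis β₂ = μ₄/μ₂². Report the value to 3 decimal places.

μ₂² = 25.75² = 663.06250
μ₄/μ₂² = 3141.2 / 663.06250 = 4.73741
β₂ ≈ 4.737

4.737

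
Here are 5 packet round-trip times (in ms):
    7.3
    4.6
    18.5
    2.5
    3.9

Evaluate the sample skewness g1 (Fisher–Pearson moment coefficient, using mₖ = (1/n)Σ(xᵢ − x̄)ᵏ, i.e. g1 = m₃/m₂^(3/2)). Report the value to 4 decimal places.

1.2453

x̄ = (7.3 + 4.6 + 18.5 + 2.5 + 3.9) / 5 = 7.3600
deviations (xᵢ − x̄): -0.0600, -2.7600, 11.1400, -4.8600, -3.4600
Σ(xᵢ − x̄)² = 167.3120 ⇒ m₂ = 167.3120/5 = 33.46240
Σ(xᵢ − x̄)³ = 1205.2318 ⇒ m₃ = 1205.2318/5 = 241.04635
m₂^(3/2) = 33.46240^(1.5) = 193.56892
g1 = m₃ / m₂^(3/2) = 241.04635 / 193.56892 ≈ 1.2453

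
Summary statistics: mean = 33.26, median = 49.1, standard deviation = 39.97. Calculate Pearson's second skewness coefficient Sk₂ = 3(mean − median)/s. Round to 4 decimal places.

-1.1889

Sk₂ = 3(33.26 − 49.1) / 39.97 = 3 × -15.8400 / 39.97
    = -47.5200 / 39.97 ≈ -1.1889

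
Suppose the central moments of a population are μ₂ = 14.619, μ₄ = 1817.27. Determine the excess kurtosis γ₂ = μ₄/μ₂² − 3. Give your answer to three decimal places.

5.503

μ₂² = 14.619² = 213.71516
μ₄/μ₂² = 1817.27 / 213.71516 = 8.50323
γ₂ = 8.50323 − 3 ≈ 5.503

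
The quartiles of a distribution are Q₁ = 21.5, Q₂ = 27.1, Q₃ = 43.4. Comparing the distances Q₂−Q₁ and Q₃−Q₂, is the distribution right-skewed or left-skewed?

Q₂ − Q₁ = 5.6;  Q₃ − Q₂ = 16.3
Q₃ − Q₂ > Q₂ − Q₁ ⇒ the upper half is more spread out ⇒ right-skewed.

right-skewed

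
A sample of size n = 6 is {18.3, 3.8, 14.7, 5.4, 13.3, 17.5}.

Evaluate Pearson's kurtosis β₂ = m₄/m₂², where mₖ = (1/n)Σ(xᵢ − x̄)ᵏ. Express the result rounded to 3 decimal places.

x̄ = 12.1667
Σ(xᵢ − x̄)² = 189.5533 ⇒ m₂ = 31.59222
Σ(xᵢ − x̄)⁴ = 9263.6974 ⇒ m₄ = 1543.94957
m₂² = 998.06850
β₂ = m₄/m₂² = 1543.94957 / 998.06850 ≈ 1.547

1.547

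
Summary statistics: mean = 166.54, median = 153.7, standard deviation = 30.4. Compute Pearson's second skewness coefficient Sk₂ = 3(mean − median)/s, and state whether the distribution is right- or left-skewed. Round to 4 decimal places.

1.2671, right-skewed

Sk₂ = 3(166.54 − 153.7) / 30.4 = 3 × 12.8400 / 30.4
    = 38.5200 / 30.4 ≈ 1.2671
Sk₂ > 0 ⇒ mean > median ⇒ right-skewed (positive skew).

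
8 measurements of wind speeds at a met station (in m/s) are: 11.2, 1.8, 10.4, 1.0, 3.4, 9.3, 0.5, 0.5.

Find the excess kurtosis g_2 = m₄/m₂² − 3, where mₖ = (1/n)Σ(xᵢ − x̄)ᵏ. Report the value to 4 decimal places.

x̄ = 4.7625
Σ(xᵢ − x̄)² = 154.9388 ⇒ m₂ = 19.36734
Σ(xᵢ − x̄)⁴ = 4092.4447 ⇒ m₄ = 511.55559
m₂² = 375.09400
g_2 = m₄/m₂² − 3 = 1.36381 − 3 ≈ -1.6362

-1.6362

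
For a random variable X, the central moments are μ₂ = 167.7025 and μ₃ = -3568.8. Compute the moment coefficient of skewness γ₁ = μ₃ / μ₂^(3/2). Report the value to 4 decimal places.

σ = √μ₂ = √167.7025 = 12.95000
σ³ = μ₂^(3/2) = 2171.74738
γ₁ = μ₃/σ³ = -3568.8 / 2171.74738 ≈ -1.6433

-1.6433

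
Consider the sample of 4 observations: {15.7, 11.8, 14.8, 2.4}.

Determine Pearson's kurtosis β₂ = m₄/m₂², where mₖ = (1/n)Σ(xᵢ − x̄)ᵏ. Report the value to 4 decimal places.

x̄ = 11.1750
Σ(xᵢ − x̄)² = 111.0075 ⇒ m₂ = 27.75188
Σ(xᵢ − x̄)⁴ = 6521.1761 ⇒ m₄ = 1630.29402
m₂² = 770.16657
β₂ = m₄/m₂² = 1630.29402 / 770.16657 ≈ 2.1168

2.1168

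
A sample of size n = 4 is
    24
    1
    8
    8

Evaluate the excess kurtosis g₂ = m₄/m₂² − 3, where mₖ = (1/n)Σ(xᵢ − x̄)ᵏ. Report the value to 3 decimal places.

x̄ = 10.2500
Σ(xᵢ − x̄)² = 284.7500 ⇒ m₂ = 71.18750
Σ(xᵢ − x̄)⁴ = 43116.8281 ⇒ m₄ = 10779.20703
m₂² = 5067.66016
g₂ = m₄/m₂² − 3 = 2.12706 − 3 ≈ -0.873

-0.873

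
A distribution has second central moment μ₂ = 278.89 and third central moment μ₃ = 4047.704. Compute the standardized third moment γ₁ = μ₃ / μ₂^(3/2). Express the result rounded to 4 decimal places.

σ = √μ₂ = √278.89 = 16.70000
σ³ = μ₂^(3/2) = 4657.46300
γ₁ = μ₃/σ³ = 4047.704 / 4657.46300 ≈ 0.8691

0.8691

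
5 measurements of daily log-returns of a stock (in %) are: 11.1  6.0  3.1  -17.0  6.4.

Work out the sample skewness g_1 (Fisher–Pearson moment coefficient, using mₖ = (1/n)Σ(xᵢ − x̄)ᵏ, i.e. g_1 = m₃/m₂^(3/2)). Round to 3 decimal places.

x̄ = (11.1 + 6.0 + 3.1 - 17.0 + 6.4) / 5 = 1.9200
deviations (xᵢ − x̄): 9.1800, 4.0800, 1.1800, -18.9200, 4.4800
Σ(xᵢ − x̄)² = 480.3480 ⇒ m₂ = 480.3480/5 = 96.06960
Σ(xᵢ − x̄)³ = -5839.6279 ⇒ m₃ = -5839.6279/5 = -1167.92558
m₂^(3/2) = 96.06960^(1.5) = 941.62715
g_1 = m₃ / m₂^(3/2) = -1167.92558 / 941.62715 ≈ -1.240

-1.240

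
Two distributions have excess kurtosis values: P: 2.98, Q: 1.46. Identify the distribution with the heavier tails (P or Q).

Higher excess kurtosis ⇒ heavier tails relative to the normal distribution.
2.98 vs 1.46: the larger is 2.98, so P has heavier tails.

P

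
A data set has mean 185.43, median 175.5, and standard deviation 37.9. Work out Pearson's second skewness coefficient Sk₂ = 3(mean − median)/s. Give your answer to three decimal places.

0.786

Sk₂ = 3(185.43 − 175.5) / 37.9 = 3 × 9.9300 / 37.9
    = 29.7900 / 37.9 ≈ 0.786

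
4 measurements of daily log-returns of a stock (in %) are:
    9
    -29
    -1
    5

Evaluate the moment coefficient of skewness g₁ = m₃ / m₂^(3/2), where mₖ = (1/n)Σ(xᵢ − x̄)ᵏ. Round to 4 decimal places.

x̄ = (9 - 29 - 1 + 5) / 4 = -4.0000
deviations (xᵢ − x̄): 13.0000, -25.0000, 3.0000, 9.0000
Σ(xᵢ − x̄)² = 884.0000 ⇒ m₂ = 884.0000/4 = 221.00000
Σ(xᵢ − x̄)³ = -12672.0000 ⇒ m₃ = -12672.0000/4 = -3168.00000
m₂^(3/2) = 221.00000^(1.5) = 3285.40119
g₁ = m₃ / m₂^(3/2) = -3168.00000 / 3285.40119 ≈ -0.9643

-0.9643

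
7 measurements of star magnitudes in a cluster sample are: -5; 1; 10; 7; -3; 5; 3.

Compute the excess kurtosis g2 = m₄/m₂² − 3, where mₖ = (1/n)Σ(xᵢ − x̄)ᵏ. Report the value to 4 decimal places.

x̄ = 2.5714
Σ(xᵢ − x̄)² = 171.7143 ⇒ m₂ = 24.53061
Σ(xᵢ − x̄)⁴ = 7720.6589 ⇒ m₄ = 1102.95127
m₂² = 601.75094
g2 = m₄/m₂² − 3 = 1.83290 − 3 ≈ -1.1671

-1.1671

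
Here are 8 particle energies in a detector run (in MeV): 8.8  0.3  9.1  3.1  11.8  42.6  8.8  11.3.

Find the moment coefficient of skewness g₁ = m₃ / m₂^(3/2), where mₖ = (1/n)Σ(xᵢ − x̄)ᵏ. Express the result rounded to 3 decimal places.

x̄ = (8.8 + 0.3 + 9.1 + 3.1 + 11.8 + 42.6 + 8.8 + 11.3) / 8 = 11.9750
deviations (xᵢ − x̄): -3.1750, -11.6750, -2.8750, -8.8750, -0.1750, 30.6250, -3.1750, -0.6750
Σ(xᵢ − x̄)² = 1181.8750 ⇒ m₂ = 1181.8750/8 = 147.73438
Σ(xᵢ − x̄)³ = 26344.3988 ⇒ m₃ = 26344.3988/8 = 3293.04984
m₂^(3/2) = 147.73438^(1.5) = 1795.65268
g₁ = m₃ / m₂^(3/2) = 3293.04984 / 1795.65268 ≈ 1.834

1.834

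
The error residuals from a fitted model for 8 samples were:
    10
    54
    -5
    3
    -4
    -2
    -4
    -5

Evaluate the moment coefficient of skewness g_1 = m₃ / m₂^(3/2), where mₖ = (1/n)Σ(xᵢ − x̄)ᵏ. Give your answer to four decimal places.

1.9960

x̄ = (10 + 54 - 5 + 3 - 4 - 2 - 4 - 5) / 8 = 5.8750
deviations (xᵢ − x̄): 4.1250, 48.1250, -10.8750, -2.8750, -9.8750, -7.8750, -9.8750, -10.8750
Σ(xᵢ − x̄)² = 2834.8750 ⇒ m₂ = 2834.8750/8 = 354.35938
Σ(xᵢ − x̄)³ = 106518.0938 ⇒ m₃ = 106518.0938/8 = 13314.76172
m₂^(3/2) = 354.35938^(1.5) = 6670.61523
g_1 = m₃ / m₂^(3/2) = 13314.76172 / 6670.61523 ≈ 1.9960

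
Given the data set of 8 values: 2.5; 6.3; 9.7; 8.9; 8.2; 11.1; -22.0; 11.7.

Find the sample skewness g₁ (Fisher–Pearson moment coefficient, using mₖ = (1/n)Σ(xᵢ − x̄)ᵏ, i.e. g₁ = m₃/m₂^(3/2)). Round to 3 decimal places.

-1.980

x̄ = (2.5 + 6.3 + 9.7 + 8.9 + 8.2 + 11.1 - 22.0 + 11.7) / 8 = 4.5500
deviations (xᵢ − x̄): -2.0500, 1.7500, 5.1500, 4.3500, 3.6500, 6.5500, -26.5500, 7.1500
Σ(xᵢ − x̄)² = 864.9600 ⇒ m₂ = 864.9600/8 = 108.12000
Σ(xᵢ − x̄)³ = -17804.3490 ⇒ m₃ = -17804.3490/8 = -2225.54363
m₂^(3/2) = 108.12000^(1.5) = 1124.24006
g₁ = m₃ / m₂^(3/2) = -2225.54363 / 1124.24006 ≈ -1.980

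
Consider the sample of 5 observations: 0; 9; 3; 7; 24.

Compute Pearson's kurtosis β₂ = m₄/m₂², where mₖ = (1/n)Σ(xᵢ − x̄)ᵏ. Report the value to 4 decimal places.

x̄ = 8.6000
Σ(xᵢ − x̄)² = 345.2000 ⇒ m₂ = 69.04000
Σ(xᵢ − x̄)⁴ = 62704.9760 ⇒ m₄ = 12540.99520
m₂² = 4766.52160
β₂ = m₄/m₂² = 12540.99520 / 4766.52160 ≈ 2.6311

2.6311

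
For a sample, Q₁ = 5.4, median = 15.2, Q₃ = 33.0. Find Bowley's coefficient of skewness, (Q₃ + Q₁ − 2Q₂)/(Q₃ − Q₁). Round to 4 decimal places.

numerator: Q₃ + Q₁ − 2Q₂ = 33.0 + 5.4 − 2×15.2 = 8.0000
denominator: Q₃ − Q₁ = 33.0 − 5.4 = 27.6000
Bowley skewness = 8.0000 / 27.6000 ≈ 0.2899

0.2899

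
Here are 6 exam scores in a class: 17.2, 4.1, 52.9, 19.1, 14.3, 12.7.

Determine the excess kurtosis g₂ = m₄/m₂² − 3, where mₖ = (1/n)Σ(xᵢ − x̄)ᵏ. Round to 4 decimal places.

x̄ = 20.0500
Σ(xᵢ − x̄)² = 1429.6350 ⇒ m₂ = 238.27250
Σ(xᵢ − x̄)⁴ = 1233304.3509 ⇒ m₄ = 205550.72516
m₂² = 56773.78426
g₂ = m₄/m₂² − 3 = 3.62052 − 3 ≈ 0.6205

0.6205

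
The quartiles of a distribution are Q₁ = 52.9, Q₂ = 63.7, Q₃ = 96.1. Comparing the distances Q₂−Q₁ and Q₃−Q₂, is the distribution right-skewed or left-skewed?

Q₂ − Q₁ = 10.8;  Q₃ − Q₂ = 32.4
Q₃ − Q₂ > Q₂ − Q₁ ⇒ the upper half is more spread out ⇒ right-skewed.

right-skewed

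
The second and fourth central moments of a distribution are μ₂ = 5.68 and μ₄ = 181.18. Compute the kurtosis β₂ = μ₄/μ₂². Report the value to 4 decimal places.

5.6158

μ₂² = 5.68² = 32.26240
μ₄/μ₂² = 181.18 / 32.26240 = 5.61583
β₂ ≈ 5.6158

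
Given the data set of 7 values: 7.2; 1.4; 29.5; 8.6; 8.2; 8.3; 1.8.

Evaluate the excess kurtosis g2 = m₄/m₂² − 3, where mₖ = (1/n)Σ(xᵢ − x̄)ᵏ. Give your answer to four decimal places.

1.2743

x̄ = 9.2857
Σ(xᵢ − x̄)² = 533.8086 ⇒ m₂ = 76.25837
Σ(xᵢ − x̄)⁴ = 173996.5501 ⇒ m₄ = 24856.65001
m₂² = 5815.33859
g2 = m₄/m₂² − 3 = 4.27433 − 3 ≈ 1.2743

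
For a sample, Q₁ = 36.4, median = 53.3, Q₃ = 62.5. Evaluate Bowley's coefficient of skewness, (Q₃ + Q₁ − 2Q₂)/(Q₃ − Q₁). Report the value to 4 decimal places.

numerator: Q₃ + Q₁ − 2Q₂ = 62.5 + 36.4 − 2×53.3 = -7.7000
denominator: Q₃ − Q₁ = 62.5 − 36.4 = 26.1000
Bowley skewness = -7.7000 / 26.1000 ≈ -0.2950

-0.2950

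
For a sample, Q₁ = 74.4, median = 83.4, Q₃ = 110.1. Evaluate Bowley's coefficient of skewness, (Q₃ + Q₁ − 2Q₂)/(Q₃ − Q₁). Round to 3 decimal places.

numerator: Q₃ + Q₁ − 2Q₂ = 110.1 + 74.4 − 2×83.4 = 17.7000
denominator: Q₃ − Q₁ = 110.1 − 74.4 = 35.7000
Bowley skewness = 17.7000 / 35.7000 ≈ 0.496

0.496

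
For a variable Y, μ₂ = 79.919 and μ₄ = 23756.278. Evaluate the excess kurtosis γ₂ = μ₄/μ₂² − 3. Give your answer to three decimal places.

0.719

μ₂² = 79.919² = 6387.04656
μ₄/μ₂² = 23756.278 / 6387.04656 = 3.71945
γ₂ = 3.71945 − 3 ≈ 0.719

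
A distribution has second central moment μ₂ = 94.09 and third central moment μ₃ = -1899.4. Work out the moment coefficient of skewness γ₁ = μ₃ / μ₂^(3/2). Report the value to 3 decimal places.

σ = √μ₂ = √94.09 = 9.70000
σ³ = μ₂^(3/2) = 912.67300
γ₁ = μ₃/σ³ = -1899.4 / 912.67300 ≈ -2.081

-2.081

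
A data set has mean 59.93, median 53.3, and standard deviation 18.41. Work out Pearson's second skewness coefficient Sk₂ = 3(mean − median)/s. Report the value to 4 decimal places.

Sk₂ = 3(59.93 − 53.3) / 18.41 = 3 × 6.6300 / 18.41
    = 19.8900 / 18.41 ≈ 1.0804

1.0804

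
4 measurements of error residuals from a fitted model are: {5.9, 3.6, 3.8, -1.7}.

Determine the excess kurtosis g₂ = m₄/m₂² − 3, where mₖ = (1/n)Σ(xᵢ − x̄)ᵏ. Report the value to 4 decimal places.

x̄ = 2.9000
Σ(xᵢ − x̄)² = 31.4600 ⇒ m₂ = 7.86500
Σ(xᵢ − x̄)⁴ = 529.6418 ⇒ m₄ = 132.41045
m₂² = 61.85823
g₂ = m₄/m₂² − 3 = 2.14055 − 3 ≈ -0.8595

-0.8595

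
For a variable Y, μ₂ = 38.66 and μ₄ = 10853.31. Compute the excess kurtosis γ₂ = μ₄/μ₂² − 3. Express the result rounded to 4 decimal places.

μ₂² = 38.66² = 1494.59560
μ₄/μ₂² = 10853.31 / 1494.59560 = 7.26170
γ₂ = 7.26170 − 3 ≈ 4.2617

4.2617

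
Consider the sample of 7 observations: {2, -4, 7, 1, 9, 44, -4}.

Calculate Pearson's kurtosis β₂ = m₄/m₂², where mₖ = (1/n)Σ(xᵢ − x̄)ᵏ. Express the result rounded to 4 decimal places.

x̄ = 7.8571
Σ(xᵢ − x̄)² = 1670.8571 ⇒ m₂ = 238.69388
Σ(xᵢ − x̄)⁴ = 1749357.8892 ⇒ m₄ = 249908.26989
m₂² = 56974.76718
β₂ = m₄/m₂² = 249908.26989 / 56974.76718 ≈ 4.3863

4.3863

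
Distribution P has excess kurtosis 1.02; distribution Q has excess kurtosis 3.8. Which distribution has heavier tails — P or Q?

Higher excess kurtosis ⇒ heavier tails relative to the normal distribution.
1.02 vs 3.8: the larger is 3.8, so Q has heavier tails.

Q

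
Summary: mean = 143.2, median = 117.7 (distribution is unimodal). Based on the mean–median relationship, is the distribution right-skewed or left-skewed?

right-skewed

mean − median = 143.2 − 117.7 = 25.5
mean > median ⇒ the longer tail is on the right ⇒ right-skewed (positively skewed).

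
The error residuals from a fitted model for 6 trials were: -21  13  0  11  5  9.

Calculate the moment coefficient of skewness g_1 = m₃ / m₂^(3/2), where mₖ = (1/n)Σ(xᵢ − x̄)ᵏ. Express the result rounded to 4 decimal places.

x̄ = (-21 + 13 + 0 + 11 + 5 + 9) / 6 = 2.8333
deviations (xᵢ − x̄): -23.8333, 10.1667, -2.8333, 8.1667, 2.1667, 6.1667
Σ(xᵢ − x̄)² = 788.8333 ⇒ m₂ = 788.8333/6 = 131.47222
Σ(xᵢ − x̄)³ = -11720.5556 ⇒ m₃ = -11720.5556/6 = -1953.42593
m₂^(3/2) = 131.47222^(1.5) = 1507.47808
g_1 = m₃ / m₂^(3/2) = -1953.42593 / 1507.47808 ≈ -1.2958

-1.2958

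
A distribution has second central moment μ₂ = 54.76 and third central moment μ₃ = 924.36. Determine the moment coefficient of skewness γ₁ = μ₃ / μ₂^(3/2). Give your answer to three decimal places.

2.281

σ = √μ₂ = √54.76 = 7.40000
σ³ = μ₂^(3/2) = 405.22400
γ₁ = μ₃/σ³ = 924.36 / 405.22400 ≈ 2.281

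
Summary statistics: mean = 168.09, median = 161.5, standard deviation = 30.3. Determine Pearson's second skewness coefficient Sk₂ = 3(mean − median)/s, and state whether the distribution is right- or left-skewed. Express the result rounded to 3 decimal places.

Sk₂ = 3(168.09 − 161.5) / 30.3 = 3 × 6.5900 / 30.3
    = 19.7700 / 30.3 ≈ 0.652
Sk₂ > 0 ⇒ mean > median ⇒ right-skewed (positive skew).

0.652, right-skewed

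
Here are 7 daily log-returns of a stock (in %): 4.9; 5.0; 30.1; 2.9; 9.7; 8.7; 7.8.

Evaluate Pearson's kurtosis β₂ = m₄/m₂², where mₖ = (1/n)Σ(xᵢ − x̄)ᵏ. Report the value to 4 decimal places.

4.5673

x̄ = 9.8714
Σ(xᵢ − x̄)² = 511.9343 ⇒ m₂ = 73.13347
Σ(xᵢ − x̄)⁴ = 170996.9538 ⇒ m₄ = 24428.13626
m₂² = 5348.50434
β₂ = m₄/m₂² = 24428.13626 / 5348.50434 ≈ 4.5673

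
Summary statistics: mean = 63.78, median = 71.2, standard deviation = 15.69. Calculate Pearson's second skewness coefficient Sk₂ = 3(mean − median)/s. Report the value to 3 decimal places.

Sk₂ = 3(63.78 − 71.2) / 15.69 = 3 × -7.4200 / 15.69
    = -22.2600 / 15.69 ≈ -1.419

-1.419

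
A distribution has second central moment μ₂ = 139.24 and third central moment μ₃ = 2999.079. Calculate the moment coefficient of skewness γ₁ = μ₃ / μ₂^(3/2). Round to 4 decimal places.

1.8253

σ = √μ₂ = √139.24 = 11.80000
σ³ = μ₂^(3/2) = 1643.03200
γ₁ = μ₃/σ³ = 2999.079 / 1643.03200 ≈ 1.8253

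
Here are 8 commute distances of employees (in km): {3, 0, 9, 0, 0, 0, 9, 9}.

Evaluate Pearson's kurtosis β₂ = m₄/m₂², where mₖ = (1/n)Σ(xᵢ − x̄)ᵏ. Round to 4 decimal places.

x̄ = 3.7500
Σ(xᵢ − x̄)² = 139.5000 ⇒ m₂ = 17.43750
Σ(xᵢ − x̄)⁴ = 3070.4063 ⇒ m₄ = 383.80078
m₂² = 304.06641
β₂ = m₄/m₂² = 383.80078 / 304.06641 ≈ 1.2622

1.2622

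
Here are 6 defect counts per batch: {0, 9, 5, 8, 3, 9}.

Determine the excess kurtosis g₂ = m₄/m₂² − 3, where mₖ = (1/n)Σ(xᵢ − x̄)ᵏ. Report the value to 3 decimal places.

-1.202

x̄ = 5.6667
Σ(xᵢ − x̄)² = 67.3333 ⇒ m₂ = 11.22222
Σ(xᵢ − x̄)⁴ = 1358.4444 ⇒ m₄ = 226.40741
m₂² = 125.93827
g₂ = m₄/m₂² − 3 = 1.79776 − 3 ≈ -1.202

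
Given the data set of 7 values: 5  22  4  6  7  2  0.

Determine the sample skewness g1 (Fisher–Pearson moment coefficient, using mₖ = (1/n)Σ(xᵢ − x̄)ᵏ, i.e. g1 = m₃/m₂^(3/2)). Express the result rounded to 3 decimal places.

x̄ = (5 + 22 + 4 + 6 + 7 + 2 + 0) / 7 = 6.5714
deviations (xᵢ − x̄): -1.5714, 15.4286, -2.5714, -0.5714, 0.4286, -4.5714, -6.5714
Σ(xᵢ − x̄)² = 311.7143 ⇒ m₂ = 311.7143/7 = 44.53061
Σ(xᵢ − x̄)³ = 3272.3265 ⇒ m₃ = 3272.3265/7 = 467.47522
m₂^(3/2) = 44.53061^(1.5) = 297.15839
g1 = m₃ / m₂^(3/2) = 467.47522 / 297.15839 ≈ 1.573

1.573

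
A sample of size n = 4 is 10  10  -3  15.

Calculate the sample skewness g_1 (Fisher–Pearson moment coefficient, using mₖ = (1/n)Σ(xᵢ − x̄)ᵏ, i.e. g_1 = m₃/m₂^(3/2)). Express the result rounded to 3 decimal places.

x̄ = (10 + 10 - 3 + 15) / 4 = 8.0000
deviations (xᵢ − x̄): 2.0000, 2.0000, -11.0000, 7.0000
Σ(xᵢ − x̄)² = 178.0000 ⇒ m₂ = 178.0000/4 = 44.50000
Σ(xᵢ − x̄)³ = -972.0000 ⇒ m₃ = -972.0000/4 = -243.00000
m₂^(3/2) = 44.50000^(1.5) = 296.85203
g_1 = m₃ / m₂^(3/2) = -243.00000 / 296.85203 ≈ -0.819

-0.819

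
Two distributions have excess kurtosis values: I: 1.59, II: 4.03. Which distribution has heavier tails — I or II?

II

Higher excess kurtosis ⇒ heavier tails relative to the normal distribution.
1.59 vs 4.03: the larger is 4.03, so II has heavier tails.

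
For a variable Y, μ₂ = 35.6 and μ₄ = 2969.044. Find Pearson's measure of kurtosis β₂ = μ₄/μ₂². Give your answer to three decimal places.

2.343

μ₂² = 35.6² = 1267.36000
μ₄/μ₂² = 2969.044 / 1267.36000 = 2.34270
β₂ ≈ 2.343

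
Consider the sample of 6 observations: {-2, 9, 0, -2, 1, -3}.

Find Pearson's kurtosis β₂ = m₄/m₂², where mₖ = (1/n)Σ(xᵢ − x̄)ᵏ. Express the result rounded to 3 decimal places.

3.439

x̄ = 0.5000
Σ(xᵢ − x̄)² = 97.5000 ⇒ m₂ = 16.25000
Σ(xᵢ − x̄)⁴ = 5448.3750 ⇒ m₄ = 908.06250
m₂² = 264.06250
β₂ = m₄/m₂² = 908.06250 / 264.06250 ≈ 3.439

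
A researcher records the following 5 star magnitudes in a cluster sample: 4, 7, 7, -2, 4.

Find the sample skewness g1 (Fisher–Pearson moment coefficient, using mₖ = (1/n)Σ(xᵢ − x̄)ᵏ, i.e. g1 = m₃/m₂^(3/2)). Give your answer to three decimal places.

x̄ = (4 + 7 + 7 - 2 + 4) / 5 = 4.0000
deviations (xᵢ − x̄): 0.0000, 3.0000, 3.0000, -6.0000, 0.0000
Σ(xᵢ − x̄)² = 54.0000 ⇒ m₂ = 54.0000/5 = 10.80000
Σ(xᵢ − x̄)³ = -162.0000 ⇒ m₃ = -162.0000/5 = -32.40000
m₂^(3/2) = 10.80000^(1.5) = 35.49242
g1 = m₃ / m₂^(3/2) = -32.40000 / 35.49242 ≈ -0.913

-0.913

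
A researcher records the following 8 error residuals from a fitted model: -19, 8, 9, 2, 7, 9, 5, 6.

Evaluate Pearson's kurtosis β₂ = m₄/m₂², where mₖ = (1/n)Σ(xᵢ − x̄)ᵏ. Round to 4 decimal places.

x̄ = 3.3750
Σ(xᵢ − x̄)² = 609.8750 ⇒ m₂ = 76.23438
Σ(xᵢ − x̄)⁴ = 253331.5566 ⇒ m₄ = 31666.44458
m₂² = 5811.67993
β₂ = m₄/m₂² = 31666.44458 / 5811.67993 ≈ 5.4488

5.4488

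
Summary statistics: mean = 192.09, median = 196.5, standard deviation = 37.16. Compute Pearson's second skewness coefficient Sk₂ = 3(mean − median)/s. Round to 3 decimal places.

Sk₂ = 3(192.09 − 196.5) / 37.16 = 3 × -4.4100 / 37.16
    = -13.2300 / 37.16 ≈ -0.356

-0.356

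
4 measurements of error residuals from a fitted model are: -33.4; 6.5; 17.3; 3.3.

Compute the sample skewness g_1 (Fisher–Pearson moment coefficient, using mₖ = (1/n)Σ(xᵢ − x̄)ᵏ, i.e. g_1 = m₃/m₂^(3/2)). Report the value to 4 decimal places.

-0.8933

x̄ = (-33.4 + 6.5 + 17.3 + 3.3) / 4 = -1.5750
deviations (xᵢ − x̄): -31.8250, 8.0750, 18.8750, 4.8750
Σ(xᵢ − x̄)² = 1458.0675 ⇒ m₂ = 1458.0675/4 = 364.51688
Σ(xᵢ − x̄)³ = -24866.4281 ⇒ m₃ = -24866.4281/4 = -6216.60703
m₂^(3/2) = 364.51688^(1.5) = 6959.47466
g_1 = m₃ / m₂^(3/2) = -6216.60703 / 6959.47466 ≈ -0.8933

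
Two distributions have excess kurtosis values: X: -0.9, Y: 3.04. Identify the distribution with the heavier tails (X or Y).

Higher excess kurtosis ⇒ heavier tails relative to the normal distribution.
-0.9 vs 3.04: the larger is 3.04, so Y has heavier tails. (Y is leptokurtic — heavier-than-normal tails; the other is platykurtic.)

Y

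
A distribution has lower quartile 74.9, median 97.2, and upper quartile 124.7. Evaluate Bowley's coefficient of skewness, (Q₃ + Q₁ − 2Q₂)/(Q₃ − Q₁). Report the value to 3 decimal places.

numerator: Q₃ + Q₁ − 2Q₂ = 124.7 + 74.9 − 2×97.2 = 5.2000
denominator: Q₃ − Q₁ = 124.7 − 74.9 = 49.8000
Bowley skewness = 5.2000 / 49.8000 ≈ 0.104

0.104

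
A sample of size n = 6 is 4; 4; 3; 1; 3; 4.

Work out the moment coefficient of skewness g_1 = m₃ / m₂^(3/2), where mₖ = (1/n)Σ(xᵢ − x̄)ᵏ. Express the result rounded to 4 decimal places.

x̄ = (4 + 4 + 3 + 1 + 3 + 4) / 6 = 3.1667
deviations (xᵢ − x̄): 0.8333, 0.8333, -0.1667, -2.1667, -0.1667, 0.8333
Σ(xᵢ − x̄)² = 6.8333 ⇒ m₂ = 6.8333/6 = 1.13889
Σ(xᵢ − x̄)³ = -8.4444 ⇒ m₃ = -8.4444/6 = -1.40741
m₂^(3/2) = 1.13889^(1.5) = 1.21541
g_1 = m₃ / m₂^(3/2) = -1.40741 / 1.21541 ≈ -1.1580

-1.1580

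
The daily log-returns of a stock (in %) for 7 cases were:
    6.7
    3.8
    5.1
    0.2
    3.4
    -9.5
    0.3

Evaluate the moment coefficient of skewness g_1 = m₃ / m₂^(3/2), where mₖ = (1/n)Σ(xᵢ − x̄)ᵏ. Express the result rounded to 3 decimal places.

x̄ = (6.7 + 3.8 + 5.1 + 0.2 + 3.4 - 9.5 + 0.3) / 7 = 1.4286
deviations (xᵢ − x̄): 5.2714, 2.3714, 3.6714, -1.2286, 1.9714, -10.9286, -1.1286
Σ(xᵢ − x̄)² = 172.9943 ⇒ m₂ = 172.9943/7 = 24.71347
Σ(xᵢ − x̄)³ = -1091.5622 ⇒ m₃ = -1091.5622/7 = -155.93746
m₂^(3/2) = 24.71347^(1.5) = 122.85719
g_1 = m₃ / m₂^(3/2) = -155.93746 / 122.85719 ≈ -1.269

-1.269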